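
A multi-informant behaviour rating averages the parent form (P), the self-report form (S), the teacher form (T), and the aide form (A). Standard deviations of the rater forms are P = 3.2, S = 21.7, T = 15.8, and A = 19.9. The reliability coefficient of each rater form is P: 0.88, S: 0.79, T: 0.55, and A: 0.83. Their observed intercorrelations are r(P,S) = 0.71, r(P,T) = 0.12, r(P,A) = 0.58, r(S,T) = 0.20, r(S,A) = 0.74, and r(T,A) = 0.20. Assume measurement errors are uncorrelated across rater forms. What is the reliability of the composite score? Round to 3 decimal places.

0.874

Var(P+S+T+A) = 3.2² + 21.7² + 15.8² + 19.9² + 2·[3.2·21.7·0.71 + 3.2·15.8·0.12 + 3.2·19.9·0.58 + 21.7·15.8·0.20 + 21.7·19.9·0.74 + 15.8·19.9·0.20] = 1126.78 + 1086.63 = 2213.41.
With uncorrelated errors the cross-covariances are all true-score covariance, so they carry over unchanged; only the diagonal terms shrink to ρᵢσᵢ².
True-score variance = [3.2²·0.88 + 21.7²·0.79 + 15.8²·0.55 + 19.9²·0.83] + 1086.63 = 847.005 + 1086.63 = 1933.63.
Reliability = 1933.63 / 2213.41 = 0.874.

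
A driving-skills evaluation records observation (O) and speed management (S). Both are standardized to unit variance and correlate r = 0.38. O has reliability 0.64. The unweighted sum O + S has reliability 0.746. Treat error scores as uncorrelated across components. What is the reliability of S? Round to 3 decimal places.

Var(O+S) = 2 + 2·0.38 = 2.760.
True-score variance = ρ_O + ρ_S + 2·0.38, so 0.746 = (0.64 + ρ_S + 0.76) / 2.760.
ρ_S = 0.746·2.760 − 0.64 − 0.76 = 0.659.

0.659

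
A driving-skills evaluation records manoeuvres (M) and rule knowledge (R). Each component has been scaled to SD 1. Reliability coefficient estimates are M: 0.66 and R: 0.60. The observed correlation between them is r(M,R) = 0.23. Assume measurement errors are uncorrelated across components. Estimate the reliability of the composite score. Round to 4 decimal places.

Var(M+R) = 2 + 2·[0.23] = 2 + 0.46 = 2.46.
With uncorrelated errors the cross-covariances are all true-score covariance, so they carry over unchanged; only the diagonal terms shrink to ρᵢσᵢ².
True-score variance = [0.66 + 0.60] + 0.46 = 1.26 + 0.46 = 1.72.
Reliability = 1.72 / 2.46 = 0.6992.

0.6992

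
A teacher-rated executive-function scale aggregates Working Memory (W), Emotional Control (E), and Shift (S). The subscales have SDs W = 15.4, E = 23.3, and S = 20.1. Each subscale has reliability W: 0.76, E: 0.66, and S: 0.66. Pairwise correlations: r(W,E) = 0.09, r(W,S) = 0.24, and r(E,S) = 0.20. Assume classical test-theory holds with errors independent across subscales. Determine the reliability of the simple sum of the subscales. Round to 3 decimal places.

0.761

Var(W+E+S) = 15.4² + 23.3² + 20.1² + 2·[15.4·23.3·0.09 + 15.4·20.1·0.24 + 23.3·20.1·0.20] = 1184.06 + 400.499 = 1584.56.
Under uncorrelated errors the observed covariances equal the true-score covariances, so only the own-variance terms attenuate.
True-score variance = [15.4²·0.76 + 23.3²·0.66 + 20.1²·0.66] + 400.499 = 805.196 + 400.499 = 1205.69.
Reliability = 1205.69 / 1584.56 = 0.761.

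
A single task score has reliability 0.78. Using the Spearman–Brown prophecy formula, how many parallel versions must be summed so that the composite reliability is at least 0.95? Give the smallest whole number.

k ≥ ρ*(1−ρ₁)/(ρ₁(1−ρ*)) = 0.95·0.22 / (0.78·0.05) = 5.359.
Smallest integer k = 6.

6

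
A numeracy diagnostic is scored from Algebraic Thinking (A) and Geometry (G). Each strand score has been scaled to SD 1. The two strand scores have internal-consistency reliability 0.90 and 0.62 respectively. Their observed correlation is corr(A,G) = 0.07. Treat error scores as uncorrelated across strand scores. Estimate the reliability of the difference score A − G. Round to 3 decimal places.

Var(A−G) = 1 + 1 − 2·0.07 = 2 − 0.14 = 1.86.
Because errors are independent across components, Cov(Tᵢ,Tⱼ) = Cov(Xᵢ,Xⱼ); the off-diagonal part of the true-score variance is the same as above.
True-score variance = [0.90 + 0.62] − 0.14 = 1.52 − 0.14 = 1.38.
Reliability = 1.38 / 1.86 = 0.742.

0.742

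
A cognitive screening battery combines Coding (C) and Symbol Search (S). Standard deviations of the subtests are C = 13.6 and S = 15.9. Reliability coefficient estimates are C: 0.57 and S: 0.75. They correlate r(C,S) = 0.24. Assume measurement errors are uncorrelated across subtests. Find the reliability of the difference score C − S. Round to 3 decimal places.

Var(C−S) = 13.6² + 15.9² − 2·13.6·15.9·0.24 = 437.77 − 103.795 = 333.975.
Under uncorrelated errors the observed covariances equal the true-score covariances, so only the own-variance terms attenuate.
True-score variance = [13.6²·0.57 + 15.9²·0.75] − 103.795 = 295.035 − 103.795 = 191.239.
Reliability = 191.239 / 333.975 = 0.573.

0.573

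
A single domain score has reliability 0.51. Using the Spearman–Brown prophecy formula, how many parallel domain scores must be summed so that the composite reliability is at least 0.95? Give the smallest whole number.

19

k ≥ ρ*(1−ρ₁)/(ρ₁(1−ρ*)) = 0.95·0.49 / (0.51·0.05) = 18.255.
Smallest integer k = 19.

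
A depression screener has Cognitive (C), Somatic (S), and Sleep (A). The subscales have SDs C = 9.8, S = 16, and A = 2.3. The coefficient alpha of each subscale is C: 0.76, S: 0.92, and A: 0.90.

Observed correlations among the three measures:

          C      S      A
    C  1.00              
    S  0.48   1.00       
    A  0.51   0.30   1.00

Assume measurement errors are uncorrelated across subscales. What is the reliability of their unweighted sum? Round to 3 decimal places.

Var(C+S+A) = 9.8² + 16² + 2.3² + 2·[9.8·16·0.48 + 9.8·2.3·0.51 + 16·2.3·0.30] = 357.33 + 195.599 = 552.929.
Because errors are independent across components, Cov(Tᵢ,Tⱼ) = Cov(Xᵢ,Xⱼ); the off-diagonal part of the true-score variance is the same as above.
True-score variance = [9.8²·0.76 + 16²·0.92 + 2.3²·0.90] + 195.599 = 313.271 + 195.599 = 508.87.
Reliability = 508.87 / 552.929 = 0.920.

0.920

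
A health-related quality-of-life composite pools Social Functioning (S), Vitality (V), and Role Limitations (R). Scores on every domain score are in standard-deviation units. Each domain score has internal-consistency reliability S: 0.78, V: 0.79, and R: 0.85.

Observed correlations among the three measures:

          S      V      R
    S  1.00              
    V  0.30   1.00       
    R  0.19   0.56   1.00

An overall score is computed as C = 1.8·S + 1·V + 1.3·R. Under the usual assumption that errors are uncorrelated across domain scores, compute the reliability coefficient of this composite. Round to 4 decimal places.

Var(C) = 1.8² + 1 + 1.3² + 2·[1.8·0.30 + 2.34·0.19 + 1.3·0.56] = 5.93 + 3.4252 = 9.3552.
With uncorrelated errors the cross-covariances are all true-score covariance, so they carry over unchanged; only the diagonal terms shrink to ρᵢσᵢ².
True-score variance = [1.8²·0.78 + 0.79 + 1.3²·0.85] + 3.4252 = 4.7537 + 3.4252 = 8.1789.
Reliability = 8.1789 / 9.3552 = 0.8743.

0.8743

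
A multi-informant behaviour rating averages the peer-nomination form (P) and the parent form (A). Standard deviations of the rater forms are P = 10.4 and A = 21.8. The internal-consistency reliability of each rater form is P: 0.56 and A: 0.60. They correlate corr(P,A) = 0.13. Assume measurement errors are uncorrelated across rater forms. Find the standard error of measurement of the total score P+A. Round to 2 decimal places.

15.42

Var(total) = 583.4 + 58.9472 = 642.347.
True-score variance = 345.714 + 58.9472 = 404.661, so reliability = 0.6300.
Error variance = 642.347 − 404.661 = 237.686; SEM = √237.686 = 15.42.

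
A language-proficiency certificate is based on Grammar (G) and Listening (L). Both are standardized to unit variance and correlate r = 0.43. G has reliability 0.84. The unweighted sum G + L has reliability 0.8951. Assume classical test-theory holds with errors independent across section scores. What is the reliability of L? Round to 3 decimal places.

0.860

Var(G+L) = 2 + 2·0.43 = 2.860.
True-score variance = ρ_G + ρ_L + 2·0.43, so 0.8951 = (0.84 + ρ_L + 0.86) / 2.860.
ρ_L = 0.8951·2.860 − 0.84 − 0.86 = 0.860.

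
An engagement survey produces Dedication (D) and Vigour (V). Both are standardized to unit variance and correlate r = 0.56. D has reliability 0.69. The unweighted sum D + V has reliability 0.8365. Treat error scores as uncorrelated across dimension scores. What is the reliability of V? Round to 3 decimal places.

0.800

Var(D+V) = 2 + 2·0.56 = 3.120.
True-score variance = ρ_D + ρ_V + 2·0.56, so 0.8365 = (0.69 + ρ_V + 1.12) / 3.120.
ρ_V = 0.8365·3.120 − 0.69 − 1.12 = 0.800.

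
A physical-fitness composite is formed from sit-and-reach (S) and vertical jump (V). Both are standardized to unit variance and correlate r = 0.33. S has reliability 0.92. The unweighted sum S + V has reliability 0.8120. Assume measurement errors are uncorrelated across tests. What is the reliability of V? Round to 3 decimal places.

0.580

Var(S+V) = 2 + 2·0.33 = 2.660.
True-score variance = ρ_S + ρ_V + 2·0.33, so 0.8120 = (0.92 + ρ_V + 0.66) / 2.660.
ρ_V = 0.8120·2.660 − 0.92 − 0.66 = 0.580.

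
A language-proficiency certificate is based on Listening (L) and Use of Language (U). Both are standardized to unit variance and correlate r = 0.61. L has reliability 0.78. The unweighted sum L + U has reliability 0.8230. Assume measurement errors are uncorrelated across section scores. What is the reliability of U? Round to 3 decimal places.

0.650

Var(L+U) = 2 + 2·0.61 = 3.220.
True-score variance = ρ_L + ρ_U + 2·0.61, so 0.8230 = (0.78 + ρ_U + 1.22) / 3.220.
ρ_U = 0.8230·3.220 − 0.78 − 1.22 = 0.650.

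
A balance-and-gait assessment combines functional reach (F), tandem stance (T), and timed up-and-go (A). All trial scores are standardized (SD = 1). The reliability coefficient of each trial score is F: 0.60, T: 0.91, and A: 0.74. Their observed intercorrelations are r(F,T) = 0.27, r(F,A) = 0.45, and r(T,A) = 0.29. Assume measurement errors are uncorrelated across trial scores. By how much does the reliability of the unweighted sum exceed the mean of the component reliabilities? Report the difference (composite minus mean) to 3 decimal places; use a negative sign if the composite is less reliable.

Var(sum) = 3 + 2.02 = 5.02; true-score variance = 2.25 + 2.02 = 4.27; composite reliability = 0.8506.
Mean component reliability = 0.7500.
Difference = 0.8506 − 0.7500 = 0.101.

0.101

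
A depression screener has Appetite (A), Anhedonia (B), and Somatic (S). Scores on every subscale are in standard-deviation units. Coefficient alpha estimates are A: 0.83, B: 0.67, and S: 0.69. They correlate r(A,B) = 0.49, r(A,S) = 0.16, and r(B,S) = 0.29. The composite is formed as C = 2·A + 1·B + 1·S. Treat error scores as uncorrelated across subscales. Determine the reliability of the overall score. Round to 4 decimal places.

Var(C) = 2² + 1 + 1 + 2·[2·0.49 + 2·0.16 + 0.29] = 6 + 3.18 = 9.18.
Because errors are independent across components, Cov(Tᵢ,Tⱼ) = Cov(Xᵢ,Xⱼ); the off-diagonal part of the true-score variance is the same as above.
True-score variance = [2²·0.83 + 0.67 + 0.69] + 3.18 = 4.68 + 3.18 = 7.86.
Reliability = 7.86 / 9.18 = 0.8562.

0.8562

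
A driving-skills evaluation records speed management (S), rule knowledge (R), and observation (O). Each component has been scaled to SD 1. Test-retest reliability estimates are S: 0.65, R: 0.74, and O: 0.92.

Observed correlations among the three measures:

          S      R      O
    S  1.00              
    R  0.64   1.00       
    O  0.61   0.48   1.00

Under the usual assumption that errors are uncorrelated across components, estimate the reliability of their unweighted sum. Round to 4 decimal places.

Var(S+R+O) = 3 + 2·[0.64 + 0.61 + 0.48] = 3 + 3.46 = 6.46.
With uncorrelated errors the cross-covariances are all true-score covariance, so they carry over unchanged; only the diagonal terms shrink to ρᵢσᵢ².
True-score variance = [0.65 + 0.74 + 0.92] + 3.46 = 2.31 + 3.46 = 5.77.
Reliability = 5.77 / 6.46 = 0.8932.

0.8932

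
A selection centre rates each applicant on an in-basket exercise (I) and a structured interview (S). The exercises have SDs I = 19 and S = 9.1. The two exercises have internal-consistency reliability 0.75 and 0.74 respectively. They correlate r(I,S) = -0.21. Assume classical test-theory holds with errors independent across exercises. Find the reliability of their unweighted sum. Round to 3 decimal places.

0.699

Var(I+S) = 19² + 9.1² + 2·[19·9.1·(-0.21)] = 443.81 − 72.618 = 371.192.
Under uncorrelated errors the observed covariances equal the true-score covariances, so only the own-variance terms attenuate.
True-score variance = [19²·0.75 + 9.1²·0.74] − 72.618 = 332.029 − 72.618 = 259.411.
Reliability = 259.411 / 371.192 = 0.699.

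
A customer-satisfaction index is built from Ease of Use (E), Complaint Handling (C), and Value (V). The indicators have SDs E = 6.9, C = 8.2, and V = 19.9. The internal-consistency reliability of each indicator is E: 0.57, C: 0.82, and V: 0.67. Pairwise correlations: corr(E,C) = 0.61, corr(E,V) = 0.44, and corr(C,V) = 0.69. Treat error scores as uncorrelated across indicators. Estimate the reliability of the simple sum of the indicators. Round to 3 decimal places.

0.824

Var(E+C+V) = 6.9² + 8.2² + 19.9² + 2·[6.9·8.2·0.61 + 6.9·19.9·0.44 + 8.2·19.9·0.69] = 510.86 + 415.049 = 925.909.
Under uncorrelated errors the observed covariances equal the true-score covariances, so only the own-variance terms attenuate.
True-score variance = [6.9²·0.57 + 8.2²·0.82 + 19.9²·0.67] + 415.049 = 347.601 + 415.049 = 762.65.
Reliability = 762.65 / 925.909 = 0.824.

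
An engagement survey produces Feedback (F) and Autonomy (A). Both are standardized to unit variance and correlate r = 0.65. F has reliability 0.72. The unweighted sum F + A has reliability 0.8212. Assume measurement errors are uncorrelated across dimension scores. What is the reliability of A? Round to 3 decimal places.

0.690

Var(F+A) = 2 + 2·0.65 = 3.300.
True-score variance = ρ_F + ρ_A + 2·0.65, so 0.8212 = (0.72 + ρ_A + 1.30) / 3.300.
ρ_A = 0.8212·3.300 − 0.72 − 1.30 = 0.690.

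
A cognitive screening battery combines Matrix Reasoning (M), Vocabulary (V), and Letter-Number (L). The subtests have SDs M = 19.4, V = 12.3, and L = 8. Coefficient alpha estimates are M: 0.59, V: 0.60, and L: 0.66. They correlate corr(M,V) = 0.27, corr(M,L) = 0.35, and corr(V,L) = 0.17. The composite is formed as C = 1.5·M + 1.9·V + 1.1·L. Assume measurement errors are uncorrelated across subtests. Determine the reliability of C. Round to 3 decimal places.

0.716

Var(C) = 1.5²·19.4² + 1.9²·12.3² + 1.1²·8² + 2·[2.85·19.4·12.3·0.27 + 1.65·19.4·8·0.35 + 2.09·12.3·8·0.17] = 1470.41 + 616.415 = 2086.82.
Under uncorrelated errors the observed covariances equal the true-score covariances, so only the own-variance terms attenuate.
True-score variance = [1.5²·19.4²·0.59 + 1.9²·12.3²·0.60 + 1.1²·8²·0.66] + 616.415 = 878.422 + 616.415 = 1494.84.
Reliability = 1494.84 / 2086.82 = 0.716.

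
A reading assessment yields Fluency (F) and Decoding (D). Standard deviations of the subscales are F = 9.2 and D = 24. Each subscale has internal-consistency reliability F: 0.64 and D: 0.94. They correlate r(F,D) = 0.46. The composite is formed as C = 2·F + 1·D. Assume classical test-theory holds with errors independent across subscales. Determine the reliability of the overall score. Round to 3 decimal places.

0.882

Var(C) = 2²·9.2² + 24² + 2·[2·9.2·24·0.46] = 914.56 + 406.272 = 1320.83.
With uncorrelated errors the cross-covariances are all true-score covariance, so they carry over unchanged; only the diagonal terms shrink to ρᵢσᵢ².
True-score variance = [2²·9.2²·0.64 + 24²·0.94] + 406.272 = 758.118 + 406.272 = 1164.39.
Reliability = 1164.39 / 1320.83 = 0.882.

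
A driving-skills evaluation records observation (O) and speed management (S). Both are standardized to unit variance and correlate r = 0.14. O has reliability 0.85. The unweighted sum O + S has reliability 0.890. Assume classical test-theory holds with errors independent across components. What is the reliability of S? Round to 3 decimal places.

Var(O+S) = 2 + 2·0.14 = 2.280.
True-score variance = ρ_O + ρ_S + 2·0.14, so 0.890 = (0.85 + ρ_S + 0.28) / 2.280.
ρ_S = 0.890·2.280 − 0.85 − 0.28 = 0.899.

0.899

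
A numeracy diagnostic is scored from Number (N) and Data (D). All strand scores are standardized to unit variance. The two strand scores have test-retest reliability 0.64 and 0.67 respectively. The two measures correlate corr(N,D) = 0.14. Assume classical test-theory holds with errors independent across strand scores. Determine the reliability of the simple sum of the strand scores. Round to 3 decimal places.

0.697

Var(N+D) = 2 + 2·[0.14] = 2 + 0.28 = 2.28.
Because errors are independent across components, Cov(Tᵢ,Tⱼ) = Cov(Xᵢ,Xⱼ); the off-diagonal part of the true-score variance is the same as above.
True-score variance = [0.64 + 0.67] + 0.28 = 1.31 + 0.28 = 1.59.
Reliability = 1.59 / 2.28 = 0.697.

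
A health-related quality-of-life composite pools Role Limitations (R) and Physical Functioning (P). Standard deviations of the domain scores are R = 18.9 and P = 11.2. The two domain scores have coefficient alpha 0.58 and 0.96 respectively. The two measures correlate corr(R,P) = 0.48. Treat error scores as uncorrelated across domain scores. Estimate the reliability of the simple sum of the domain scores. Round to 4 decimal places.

Var(R+P) = 18.9² + 11.2² + 2·[18.9·11.2·0.48] = 482.65 + 203.213 = 685.863.
With uncorrelated errors the cross-covariances are all true-score covariance, so they carry over unchanged; only the diagonal terms shrink to ρᵢσᵢ².
True-score variance = [18.9²·0.58 + 11.2²·0.96] + 203.213 = 327.604 + 203.213 = 530.817.
Reliability = 530.817 / 685.863 = 0.7739.

0.7739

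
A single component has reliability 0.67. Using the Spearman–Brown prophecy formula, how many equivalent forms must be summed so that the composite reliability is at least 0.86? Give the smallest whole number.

k ≥ ρ*(1−ρ₁)/(ρ₁(1−ρ*)) = 0.86·0.33 / (0.67·0.14) = 3.026.
Smallest integer k = 4.

4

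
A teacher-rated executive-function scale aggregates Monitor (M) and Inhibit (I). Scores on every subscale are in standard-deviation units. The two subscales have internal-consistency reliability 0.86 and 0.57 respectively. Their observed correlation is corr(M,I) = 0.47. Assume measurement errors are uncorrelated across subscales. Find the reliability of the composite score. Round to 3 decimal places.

0.806

Var(M+I) = 2 + 2·[0.47] = 2 + 0.94 = 2.94.
Under uncorrelated errors the observed covariances equal the true-score covariances, so only the own-variance terms attenuate.
True-score variance = [0.86 + 0.57] + 0.94 = 1.43 + 0.94 = 2.37.
Reliability = 2.37 / 2.94 = 0.806.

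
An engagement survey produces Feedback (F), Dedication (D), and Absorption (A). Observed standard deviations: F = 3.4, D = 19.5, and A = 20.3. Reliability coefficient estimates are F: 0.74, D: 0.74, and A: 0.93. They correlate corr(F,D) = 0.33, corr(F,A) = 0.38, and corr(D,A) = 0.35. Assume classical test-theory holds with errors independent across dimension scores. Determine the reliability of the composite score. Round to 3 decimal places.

0.889

Var(F+D+A) = 3.4² + 19.5² + 20.3² + 2·[3.4·19.5·0.33 + 3.4·20.3·0.38 + 19.5·20.3·0.35] = 803.9 + 373.308 = 1177.21.
Under uncorrelated errors the observed covariances equal the true-score covariances, so only the own-variance terms attenuate.
True-score variance = [3.4²·0.74 + 19.5²·0.74 + 20.3²·0.93] + 373.308 = 673.183 + 373.308 = 1046.49.
Reliability = 1046.49 / 1177.21 = 0.889.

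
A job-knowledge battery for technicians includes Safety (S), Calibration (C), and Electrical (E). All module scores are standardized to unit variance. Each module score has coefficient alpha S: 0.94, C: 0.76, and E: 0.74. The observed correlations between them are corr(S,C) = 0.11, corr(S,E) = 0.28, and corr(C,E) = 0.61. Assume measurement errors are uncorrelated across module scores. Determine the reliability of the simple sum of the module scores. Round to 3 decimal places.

Var(S+C+E) = 3 + 2·[0.11 + 0.28 + 0.61] = 3 + 2 = 5.
Under uncorrelated errors the observed covariances equal the true-score covariances, so only the own-variance terms attenuate.
True-score variance = [0.94 + 0.76 + 0.74] + 2 = 2.44 + 2 = 4.44.
Reliability = 4.44 / 5 = 0.888.

0.888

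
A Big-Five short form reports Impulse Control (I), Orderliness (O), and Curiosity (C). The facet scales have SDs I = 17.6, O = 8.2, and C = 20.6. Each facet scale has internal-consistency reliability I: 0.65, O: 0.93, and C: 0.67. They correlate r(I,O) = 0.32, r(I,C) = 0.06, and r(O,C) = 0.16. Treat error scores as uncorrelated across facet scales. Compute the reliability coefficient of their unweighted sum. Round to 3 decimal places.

Var(I+O+C) = 17.6² + 8.2² + 20.6² + 2·[17.6·8.2·0.32 + 17.6·20.6·0.06 + 8.2·20.6·0.16] = 801.36 + 189.926 = 991.286.
Under uncorrelated errors the observed covariances equal the true-score covariances, so only the own-variance terms attenuate.
True-score variance = [17.6²·0.65 + 8.2²·0.93 + 20.6²·0.67] + 189.926 = 548.198 + 189.926 = 738.125.
Reliability = 738.125 / 991.286 = 0.745.

0.745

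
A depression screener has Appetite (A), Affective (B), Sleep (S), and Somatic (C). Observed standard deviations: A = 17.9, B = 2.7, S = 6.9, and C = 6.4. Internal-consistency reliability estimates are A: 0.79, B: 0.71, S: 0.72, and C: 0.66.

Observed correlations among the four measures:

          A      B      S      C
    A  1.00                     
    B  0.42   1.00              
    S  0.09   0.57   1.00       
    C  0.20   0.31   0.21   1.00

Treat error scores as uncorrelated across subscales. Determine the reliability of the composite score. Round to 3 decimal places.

Var(A+B+S+C) = 17.9² + 2.7² + 6.9² + 6.4² + 2·[17.9·2.7·0.42 + 17.9·6.9·0.09 + 17.9·6.4·0.20 + 2.7·6.9·0.57 + 2.7·6.4·0.31 + 6.9·6.4·0.21] = 416.27 + 159.152 = 575.422.
With uncorrelated errors the cross-covariances are all true-score covariance, so they carry over unchanged; only the diagonal terms shrink to ρᵢσᵢ².
True-score variance = [17.9²·0.79 + 2.7²·0.71 + 6.9²·0.72 + 6.4²·0.66] + 159.152 = 319.613 + 159.152 = 478.765.
Reliability = 478.765 / 575.422 = 0.832.

0.832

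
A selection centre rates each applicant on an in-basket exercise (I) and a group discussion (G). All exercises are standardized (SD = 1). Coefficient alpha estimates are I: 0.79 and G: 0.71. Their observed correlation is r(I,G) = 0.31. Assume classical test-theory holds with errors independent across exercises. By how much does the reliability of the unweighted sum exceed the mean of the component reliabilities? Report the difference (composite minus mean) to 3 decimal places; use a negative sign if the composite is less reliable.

0.059

Var(sum) = 2 + 0.62 = 2.62; true-score variance = 1.5 + 0.62 = 2.12; composite reliability = 0.8092.
Mean component reliability = 0.7500.
Difference = 0.8092 − 0.7500 = 0.059.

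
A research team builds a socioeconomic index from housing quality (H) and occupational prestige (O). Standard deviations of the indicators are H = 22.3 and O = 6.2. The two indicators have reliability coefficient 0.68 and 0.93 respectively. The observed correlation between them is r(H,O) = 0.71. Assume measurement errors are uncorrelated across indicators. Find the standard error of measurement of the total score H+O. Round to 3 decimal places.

12.721

Var(total) = 535.73 + 196.329 = 732.059.
True-score variance = 373.906 + 196.329 = 570.236, so reliability = 0.7789.
Error variance = 732.059 − 570.236 = 161.824; SEM = √161.824 = 12.721.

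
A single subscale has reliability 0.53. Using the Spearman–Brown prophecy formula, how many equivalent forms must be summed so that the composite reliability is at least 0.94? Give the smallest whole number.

14

k ≥ ρ*(1−ρ₁)/(ρ₁(1−ρ*)) = 0.94·0.47 / (0.53·0.06) = 13.893.
Smallest integer k = 14.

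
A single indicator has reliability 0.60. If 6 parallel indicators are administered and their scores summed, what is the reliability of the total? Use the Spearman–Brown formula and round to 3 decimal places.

ρ_k = kρ / (1 + (k−1)ρ) = 6·0.60 / (1 + 5·0.60) = 3.600 / 4.000 = 0.900.

0.900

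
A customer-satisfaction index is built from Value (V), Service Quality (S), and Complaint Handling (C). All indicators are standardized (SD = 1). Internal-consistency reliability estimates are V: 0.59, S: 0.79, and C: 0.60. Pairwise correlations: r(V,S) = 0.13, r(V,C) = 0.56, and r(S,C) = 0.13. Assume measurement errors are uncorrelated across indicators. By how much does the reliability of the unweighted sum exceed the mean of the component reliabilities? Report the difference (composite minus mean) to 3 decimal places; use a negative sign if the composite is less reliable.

0.120

Var(sum) = 3 + 1.64 = 4.64; true-score variance = 1.98 + 1.64 = 3.62; composite reliability = 0.7802.
Mean component reliability = 0.6600.
Difference = 0.7802 − 0.6600 = 0.120.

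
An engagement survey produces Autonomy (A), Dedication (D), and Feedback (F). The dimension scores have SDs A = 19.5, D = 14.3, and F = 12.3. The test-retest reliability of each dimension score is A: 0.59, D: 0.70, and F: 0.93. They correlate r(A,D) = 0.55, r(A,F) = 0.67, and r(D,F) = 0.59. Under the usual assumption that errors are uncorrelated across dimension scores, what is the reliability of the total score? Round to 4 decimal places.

Var(A+D+F) = 19.5² + 14.3² + 12.3² + 2·[19.5·14.3·0.55 + 19.5·12.3·0.67 + 14.3·12.3·0.59] = 736.03 + 835.684 = 1571.71.
Under uncorrelated errors the observed covariances equal the true-score covariances, so only the own-variance terms attenuate.
True-score variance = [19.5²·0.59 + 14.3²·0.70 + 12.3²·0.93] + 835.684 = 508.19 + 835.684 = 1343.87.
Reliability = 1343.87 / 1571.71 = 0.8550.

0.8550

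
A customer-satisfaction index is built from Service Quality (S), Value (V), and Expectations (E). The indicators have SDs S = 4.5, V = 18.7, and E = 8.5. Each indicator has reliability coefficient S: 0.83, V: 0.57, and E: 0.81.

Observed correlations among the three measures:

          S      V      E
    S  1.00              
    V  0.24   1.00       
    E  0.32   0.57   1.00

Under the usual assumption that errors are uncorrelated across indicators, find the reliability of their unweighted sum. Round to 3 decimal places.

Var(S+V+E) = 4.5² + 18.7² + 8.5² + 2·[4.5·18.7·0.24 + 4.5·8.5·0.32 + 18.7·8.5·0.57] = 442.19 + 246.075 = 688.265.
Because errors are independent across components, Cov(Tᵢ,Tⱼ) = Cov(Xᵢ,Xⱼ); the off-diagonal part of the true-score variance is the same as above.
True-score variance = [4.5²·0.83 + 18.7²·0.57 + 8.5²·0.81] + 246.075 = 274.653 + 246.075 = 520.728.
Reliability = 520.728 / 688.265 = 0.757.

0.757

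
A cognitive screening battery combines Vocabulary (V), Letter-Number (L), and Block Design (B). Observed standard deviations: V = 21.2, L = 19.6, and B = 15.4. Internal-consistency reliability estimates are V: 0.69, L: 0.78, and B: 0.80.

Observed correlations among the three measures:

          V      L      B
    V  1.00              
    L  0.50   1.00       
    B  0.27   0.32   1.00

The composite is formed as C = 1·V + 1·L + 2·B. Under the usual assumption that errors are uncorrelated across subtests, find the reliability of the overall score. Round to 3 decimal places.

Var(C) = 21.2² + 19.6² + 2²·15.4² + 2·[21.2·19.6·0.50 + 2·21.2·15.4·0.27 + 2·19.6·15.4·0.32] = 1782.24 + 1154.47 = 2936.71.
Because errors are independent across components, Cov(Tᵢ,Tⱼ) = Cov(Xᵢ,Xⱼ); the off-diagonal part of the true-score variance is the same as above.
True-score variance = [21.2²·0.69 + 19.6²·0.78 + 2²·15.4²·0.80] + 1154.47 = 1368.67 + 1154.47 = 2523.14.
Reliability = 2523.14 / 2936.71 = 0.859.

0.859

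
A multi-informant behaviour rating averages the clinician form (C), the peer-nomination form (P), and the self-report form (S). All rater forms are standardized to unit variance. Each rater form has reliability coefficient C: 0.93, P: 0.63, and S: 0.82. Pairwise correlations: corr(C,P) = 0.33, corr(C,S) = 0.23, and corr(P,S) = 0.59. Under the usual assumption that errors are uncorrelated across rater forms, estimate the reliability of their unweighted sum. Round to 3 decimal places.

Var(C+P+S) = 3 + 2·[0.33 + 0.23 + 0.59] = 3 + 2.3 = 5.3.
Under uncorrelated errors the observed covariances equal the true-score covariances, so only the own-variance terms attenuate.
True-score variance = [0.93 + 0.63 + 0.82] + 2.3 = 2.38 + 2.3 = 4.68.
Reliability = 4.68 / 5.3 = 0.883.

0.883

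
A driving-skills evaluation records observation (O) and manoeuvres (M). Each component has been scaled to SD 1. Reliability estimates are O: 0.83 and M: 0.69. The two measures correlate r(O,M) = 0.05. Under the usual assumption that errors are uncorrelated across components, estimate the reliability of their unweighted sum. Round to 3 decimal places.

0.771

Var(O+M) = 2 + 2·[0.05] = 2 + 0.1 = 2.1.
Because errors are independent across components, Cov(Tᵢ,Tⱼ) = Cov(Xᵢ,Xⱼ); the off-diagonal part of the true-score variance is the same as above.
True-score variance = [0.83 + 0.69] + 0.1 = 1.52 + 0.1 = 1.62.
Reliability = 1.62 / 2.1 = 0.771.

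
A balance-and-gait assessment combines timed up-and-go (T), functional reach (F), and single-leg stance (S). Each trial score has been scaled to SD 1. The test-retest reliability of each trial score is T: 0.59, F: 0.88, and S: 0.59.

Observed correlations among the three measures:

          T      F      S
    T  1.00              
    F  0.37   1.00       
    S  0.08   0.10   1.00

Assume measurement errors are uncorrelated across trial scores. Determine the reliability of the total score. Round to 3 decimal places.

Var(T+F+S) = 3 + 2·[0.37 + 0.08 + 0.10] = 3 + 1.1 = 4.1.
Because errors are independent across components, Cov(Tᵢ,Tⱼ) = Cov(Xᵢ,Xⱼ); the off-diagonal part of the true-score variance is the same as above.
True-score variance = [0.59 + 0.88 + 0.59] + 1.1 = 2.06 + 1.1 = 3.16.
Reliability = 3.16 / 4.1 = 0.771.

0.771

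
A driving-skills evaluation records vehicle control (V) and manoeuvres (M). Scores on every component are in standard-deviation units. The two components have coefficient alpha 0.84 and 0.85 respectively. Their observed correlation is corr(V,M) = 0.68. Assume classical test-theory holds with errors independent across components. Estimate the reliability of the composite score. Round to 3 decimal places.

0.908

Var(V+M) = 2 + 2·[0.68] = 2 + 1.36 = 3.36.
Under uncorrelated errors the observed covariances equal the true-score covariances, so only the own-variance terms attenuate.
True-score variance = [0.84 + 0.85] + 1.36 = 1.69 + 1.36 = 3.05.
Reliability = 3.05 / 3.36 = 0.908.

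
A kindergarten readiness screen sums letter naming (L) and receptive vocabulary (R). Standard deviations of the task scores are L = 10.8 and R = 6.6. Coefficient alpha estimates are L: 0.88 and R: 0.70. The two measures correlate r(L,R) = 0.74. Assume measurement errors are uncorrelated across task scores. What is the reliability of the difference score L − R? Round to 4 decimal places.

Var(L−R) = 10.8² + 6.6² − 2·10.8·6.6·0.74 = 160.2 − 105.494 = 54.7056.
Because errors are independent across components, Cov(Tᵢ,Tⱼ) = Cov(Xᵢ,Xⱼ); the off-diagonal part of the true-score variance is the same as above.
True-score variance = [10.8²·0.88 + 6.6²·0.70] − 105.494 = 133.135 − 105.494 = 27.6408.
Reliability = 27.6408 / 54.7056 = 0.5053.

0.5053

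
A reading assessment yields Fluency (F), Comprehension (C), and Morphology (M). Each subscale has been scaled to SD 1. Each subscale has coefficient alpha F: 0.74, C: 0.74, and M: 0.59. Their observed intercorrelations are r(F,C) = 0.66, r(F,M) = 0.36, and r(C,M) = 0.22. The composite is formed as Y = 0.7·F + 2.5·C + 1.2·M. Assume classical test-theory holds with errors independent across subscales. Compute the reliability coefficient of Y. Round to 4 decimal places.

0.8113

Var(Y) = 0.7² + 2.5² + 1.2² + 2·[1.75·0.66 + 0.84·0.36 + 3·0.22] = 8.18 + 4.2348 = 12.4148.
Because errors are independent across components, Cov(Tᵢ,Tⱼ) = Cov(Xᵢ,Xⱼ); the off-diagonal part of the true-score variance is the same as above.
True-score variance = [0.7²·0.74 + 2.5²·0.74 + 1.2²·0.59] + 4.2348 = 5.8372 + 4.2348 = 10.072.
Reliability = 10.072 / 12.4148 = 0.8113.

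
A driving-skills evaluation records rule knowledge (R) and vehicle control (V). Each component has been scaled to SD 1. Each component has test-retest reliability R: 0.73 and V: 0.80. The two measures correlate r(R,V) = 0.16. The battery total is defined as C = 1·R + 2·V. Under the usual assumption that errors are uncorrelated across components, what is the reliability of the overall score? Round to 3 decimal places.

0.810

Var(C) = 1 + 2² + 2·[2·0.16] = 5 + 0.64 = 5.64.
With uncorrelated errors the cross-covariances are all true-score covariance, so they carry over unchanged; only the diagonal terms shrink to ρᵢσᵢ².
True-score variance = [0.73 + 2²·0.80] + 0.64 = 3.93 + 0.64 = 4.57.
Reliability = 4.57 / 5.64 = 0.810.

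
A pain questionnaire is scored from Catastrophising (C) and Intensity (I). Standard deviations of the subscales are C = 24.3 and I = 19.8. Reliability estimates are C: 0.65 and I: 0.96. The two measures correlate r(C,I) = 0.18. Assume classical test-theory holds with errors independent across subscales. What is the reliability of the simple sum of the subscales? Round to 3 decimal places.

Var(C+I) = 24.3² + 19.8² + 2·[24.3·19.8·0.18] = 982.53 + 173.21 = 1155.74.
With uncorrelated errors the cross-covariances are all true-score covariance, so they carry over unchanged; only the diagonal terms shrink to ρᵢσᵢ².
True-score variance = [24.3²·0.65 + 19.8²·0.96] + 173.21 = 760.177 + 173.21 = 933.387.
Reliability = 933.387 / 1155.74 = 0.808.

0.808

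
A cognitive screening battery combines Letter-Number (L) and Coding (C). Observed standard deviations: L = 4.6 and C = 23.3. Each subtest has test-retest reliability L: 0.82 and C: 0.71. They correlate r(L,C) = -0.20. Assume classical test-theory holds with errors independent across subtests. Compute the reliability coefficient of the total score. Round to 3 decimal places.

0.691

Var(L+C) = 4.6² + 23.3² + 2·[4.6·23.3·(-0.20)] = 564.05 − 42.872 = 521.178.
With uncorrelated errors the cross-covariances are all true-score covariance, so they carry over unchanged; only the diagonal terms shrink to ρᵢσᵢ².
True-score variance = [4.6²·0.82 + 23.3²·0.71] − 42.872 = 402.803 − 42.872 = 359.931.
Reliability = 359.931 / 521.178 = 0.691.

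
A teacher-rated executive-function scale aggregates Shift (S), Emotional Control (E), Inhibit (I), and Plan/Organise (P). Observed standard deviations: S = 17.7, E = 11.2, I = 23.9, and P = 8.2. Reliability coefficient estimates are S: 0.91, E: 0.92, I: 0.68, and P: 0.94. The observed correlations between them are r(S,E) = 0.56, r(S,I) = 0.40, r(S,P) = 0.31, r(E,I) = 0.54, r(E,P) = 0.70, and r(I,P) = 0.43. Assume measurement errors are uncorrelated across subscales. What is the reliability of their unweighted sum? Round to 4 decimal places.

0.9027

Var(S+E+I+P) = 17.7² + 11.2² + 23.9² + 8.2² + 2·[17.7·11.2·0.56 + 17.7·23.9·0.40 + 17.7·8.2·0.31 + 11.2·23.9·0.54 + 11.2·8.2·0.70 + 23.9·8.2·0.43] = 1077.18 + 1236.65 = 2313.83.
Under uncorrelated errors the observed covariances equal the true-score covariances, so only the own-variance terms attenuate.
True-score variance = [17.7²·0.91 + 11.2²·0.92 + 23.9²·0.68 + 8.2²·0.94] + 1236.65 = 852.127 + 1236.65 = 2088.78.
Reliability = 2088.78 / 2313.83 = 0.9027.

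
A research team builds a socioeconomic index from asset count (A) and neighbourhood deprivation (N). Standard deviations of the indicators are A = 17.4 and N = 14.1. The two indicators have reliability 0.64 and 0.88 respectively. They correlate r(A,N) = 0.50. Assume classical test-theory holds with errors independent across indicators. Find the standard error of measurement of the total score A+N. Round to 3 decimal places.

Var(total) = 501.57 + 245.34 = 746.91.
True-score variance = 368.719 + 245.34 = 614.059, so reliability = 0.8221.
Error variance = 746.91 − 614.059 = 132.851; SEM = √132.851 = 11.526.

11.526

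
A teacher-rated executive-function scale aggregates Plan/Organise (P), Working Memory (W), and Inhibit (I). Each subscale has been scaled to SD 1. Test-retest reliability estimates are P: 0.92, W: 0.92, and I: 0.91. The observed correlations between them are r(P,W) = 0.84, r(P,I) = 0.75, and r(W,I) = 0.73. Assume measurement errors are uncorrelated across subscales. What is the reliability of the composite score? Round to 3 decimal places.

Var(P+W+I) = 3 + 2·[0.84 + 0.75 + 0.73] = 3 + 4.64 = 7.64.
Because errors are independent across components, Cov(Tᵢ,Tⱼ) = Cov(Xᵢ,Xⱼ); the off-diagonal part of the true-score variance is the same as above.
True-score variance = [0.92 + 0.92 + 0.91] + 4.64 = 2.75 + 4.64 = 7.39.
Reliability = 7.39 / 7.64 = 0.967.

0.967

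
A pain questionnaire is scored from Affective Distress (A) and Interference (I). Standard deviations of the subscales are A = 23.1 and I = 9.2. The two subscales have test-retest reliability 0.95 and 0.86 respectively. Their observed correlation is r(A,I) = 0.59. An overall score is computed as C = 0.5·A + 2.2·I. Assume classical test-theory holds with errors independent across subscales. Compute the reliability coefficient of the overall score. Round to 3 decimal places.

0.922

Var(C) = 0.5²·23.1² + 2.2²·9.2² + 2·[1.1·23.1·9.2·0.59] = 543.06 + 275.851 = 818.911.
Because errors are independent across components, Cov(Tᵢ,Tⱼ) = Cov(Xᵢ,Xⱼ); the off-diagonal part of the true-score variance is the same as above.
True-score variance = [0.5²·23.1²·0.95 + 2.2²·9.2²·0.86] + 275.851 = 479.038 + 275.851 = 754.889.
Reliability = 754.889 / 818.911 = 0.922.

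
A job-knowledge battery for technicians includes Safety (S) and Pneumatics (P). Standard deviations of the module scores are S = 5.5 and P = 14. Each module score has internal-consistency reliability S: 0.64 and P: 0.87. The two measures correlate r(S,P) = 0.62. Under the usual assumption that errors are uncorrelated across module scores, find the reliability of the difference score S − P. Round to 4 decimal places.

0.7219

Var(S−P) = 5.5² + 14² − 2·5.5·14·0.62 = 226.25 − 95.48 = 130.77.
With uncorrelated errors the cross-covariances are all true-score covariance, so they carry over unchanged; only the diagonal terms shrink to ρᵢσᵢ².
True-score variance = [5.5²·0.64 + 14²·0.87] − 95.48 = 189.88 − 95.48 = 94.4.
Reliability = 94.4 / 130.77 = 0.7219.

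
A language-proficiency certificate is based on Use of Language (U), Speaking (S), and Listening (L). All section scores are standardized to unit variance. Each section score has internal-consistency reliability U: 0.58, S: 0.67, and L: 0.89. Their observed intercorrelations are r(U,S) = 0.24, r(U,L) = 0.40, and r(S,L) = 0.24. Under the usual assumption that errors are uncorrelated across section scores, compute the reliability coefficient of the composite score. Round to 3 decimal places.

0.819

Var(U+S+L) = 3 + 2·[0.24 + 0.40 + 0.24] = 3 + 1.76 = 4.76.
Under uncorrelated errors the observed covariances equal the true-score covariances, so only the own-variance terms attenuate.
True-score variance = [0.58 + 0.67 + 0.89] + 1.76 = 2.14 + 1.76 = 3.9.
Reliability = 3.9 / 4.76 = 0.819.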